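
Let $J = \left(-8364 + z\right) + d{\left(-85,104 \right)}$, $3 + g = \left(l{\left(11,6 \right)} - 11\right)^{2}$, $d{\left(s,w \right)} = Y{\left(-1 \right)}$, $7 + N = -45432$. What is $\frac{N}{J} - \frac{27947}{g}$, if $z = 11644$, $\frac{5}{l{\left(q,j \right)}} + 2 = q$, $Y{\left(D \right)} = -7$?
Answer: $- \frac{7799570338}{28124889} \approx -277.32$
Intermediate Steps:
$N = -45439$ ($N = -7 - 45432 = -45439$)
$d{\left(s,w \right)} = -7$
$l{\left(q,j \right)} = \frac{5}{-2 + q}$
$g = \frac{8593}{81}$ ($g = -3 + \left(\frac{5}{-2 + 11} - 11\right)^{2} = -3 + \left(\frac{5}{9} - 11\right)^{2} = -3 + \left(- \frac{94}{9}\right)^{2} = -3 + \frac{8836}{81} = \frac{8593}{81} \approx 106.09$)
$J = 3273$ ($J = \left(-8364 + 11644\right) - 7 = 3280 - 7 = 3273$)
$\frac{N}{J} - \frac{27947}{g} = - \frac{45439}{3273} - \frac{27947}{\frac{8593}{81}} = \left(-45439\right) \frac{1}{3273} - \frac{2263707}{8593} = - \frac{45439}{3273} - \frac{2263707}{8593} = - \frac{7799570338}{28124889}$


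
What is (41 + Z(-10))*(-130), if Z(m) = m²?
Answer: -18330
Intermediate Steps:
(41 + Z(-10))*(-130) = (41 + (-10)²)*(-130) = (41 + 100)*(-130) = 141*(-130) = -18330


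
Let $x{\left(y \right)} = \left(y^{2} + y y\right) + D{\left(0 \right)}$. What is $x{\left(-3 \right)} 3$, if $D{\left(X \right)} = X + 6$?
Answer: $72$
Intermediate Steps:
$D{\left(X \right)} = 6 + X$
$x{\left(y \right)} = 6 + 2 y^{2}$ ($x{\left(y \right)} = \left(y^{2} + y y\right) + \left(6 + 0\right) = \left(y^{2} + y^{2}\right) + 6 = 2 y^{2} + 6 = 6 + 2 y^{2}$)
$x{\left(-3 \right)} 3 = \left(6 + 2 \left(-3\right)^{2}\right) 3 = \left(6 + 2 \cdot 9\right) 3 = \left(6 + 18\right) 3 = 24 \cdot 3 = 72$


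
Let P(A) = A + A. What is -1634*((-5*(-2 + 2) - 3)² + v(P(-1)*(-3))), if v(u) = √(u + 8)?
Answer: -14706 - 1634*√14 ≈ -20820.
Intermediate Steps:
P(A) = 2*A
v(u) = √(8 + u)
-1634*((-5*(-2 + 2) - 3)² + v(P(-1)*(-3))) = -1634*((-5*(-2 + 2) - 3)² + √(8 + (2*(-1))*(-3))) = -1634*((-5*0 - 3)² + √(8 - 2*(-3))) = -1634*((0 - 3)² + √(8 + 6)) = -1634*((-3)² + √14) = -1634*(9 + √14) = -14706 - 1634*√14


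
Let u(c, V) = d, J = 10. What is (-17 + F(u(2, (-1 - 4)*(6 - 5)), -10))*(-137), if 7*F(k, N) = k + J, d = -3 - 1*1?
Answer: 15481/7 ≈ 2211.6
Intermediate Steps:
d = -4 (d = -3 - 1 = -4)
u(c, V) = -4
F(k, N) = 10/7 + k/7 (F(k, N) = (k + 10)/7 = (10 + k)/7 = 10/7 + k/7)
(-17 + F(u(2, (-1 - 4)*(6 - 5)), -10))*(-137) = (-17 + (10/7 + (⅐)*(-4)))*(-137) = (-17 + (10/7 - 4/7))*(-137) = (-17 + 6/7)*(-137) = -113/7*(-137) = 15481/7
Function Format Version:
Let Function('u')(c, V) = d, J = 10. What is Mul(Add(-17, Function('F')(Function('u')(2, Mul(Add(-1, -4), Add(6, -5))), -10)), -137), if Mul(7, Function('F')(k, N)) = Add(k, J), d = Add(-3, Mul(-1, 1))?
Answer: Rational(15481, 7) ≈ 2211.6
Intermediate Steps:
d = -4 (d = Add(-3, -1) = -4)
Function('u')(c, V) = -4
Function('F')(k, N) = Add(Rational(10, 7), Mul(Rational(1, 7), k)) (Function('F')(k, N) = Mul(Rational(1, 7), Add(k, 10)) = Mul(Rational(1, 7), Add(10, k)) = Add(Rational(10, 7), Mul(Rational(1, 7), k)))
Mul(Add(-17, Function('F')(Function('u')(2, Mul(Add(-1, -4), Add(6, -5))), -10)), -137) = Mul(Add(-17, Add(Rational(10, 7), Mul(Rational(1, 7), -4))), -137) = Mul(Add(-17, Add(Rational(10, 7), Rational(-4, 7))), -137) = Mul(Add(-17, Rational(6, 7)), -137) = Mul(Rational(-113, 7), -137) = Rational(15481, 7)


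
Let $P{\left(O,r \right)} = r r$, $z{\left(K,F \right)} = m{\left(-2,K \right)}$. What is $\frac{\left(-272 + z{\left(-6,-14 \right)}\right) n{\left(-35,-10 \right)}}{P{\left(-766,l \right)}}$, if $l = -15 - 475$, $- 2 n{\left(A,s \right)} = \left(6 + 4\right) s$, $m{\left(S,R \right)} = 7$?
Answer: $- \frac{265}{4802} \approx -0.055185$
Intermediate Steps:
$n{\left(A,s \right)} = - 5 s$ ($n{\left(A,s \right)} = - \frac{\left(6 + 4\right) s}{2} = - \frac{10 s}{2} = - 5 s$)
$z{\left(K,F \right)} = 7$
$l = -490$
$P{\left(O,r \right)} = r^{2}$
$\frac{\left(-272 + z{\left(-6,-14 \right)}\right) n{\left(-35,-10 \right)}}{P{\left(-766,l \right)}} = \frac{\left(-272 + 7\right) \left(\left(-5\right) \left(-10\right)\right)}{\left(-490\right)^{2}} = \frac{\left(-265\right) 50}{240100} = \left(-13250\right) \frac{1}{240100} = - \frac{265}{4802}$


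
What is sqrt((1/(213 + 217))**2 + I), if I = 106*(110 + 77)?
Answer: sqrt(3665087801)/430 ≈ 140.79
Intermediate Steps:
I = 19822 (I = 106*187 = 19822)
sqrt((1/(213 + 217))**2 + I) = sqrt((1/(213 + 217))**2 + 19822) = sqrt((1/430)**2 + 19822) = sqrt(1/184900 + 19822) = sqrt(3665087801/184900) = sqrt(3665087801)/430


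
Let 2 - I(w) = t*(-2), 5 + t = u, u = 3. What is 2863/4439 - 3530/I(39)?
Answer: 7837698/4439 ≈ 1765.6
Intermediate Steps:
t = -2 (t = -5 + 3 = -2)
I(w) = -2 (I(w) = 2 - (-2)*(-2) = 2 - 1*4 = 2 - 4 = -2)
2863/4439 - 3530/I(39) = 2863/4439 - 3530/(-2) = 2863*(1/4439) - 3530*(-½) = 2863/4439 + 1765 = 7837698/4439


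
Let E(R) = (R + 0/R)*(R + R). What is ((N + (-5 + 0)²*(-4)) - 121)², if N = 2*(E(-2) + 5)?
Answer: 38025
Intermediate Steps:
E(R) = 2*R² (E(R) = (R + 0)*(2*R) = R*(2*R) = 2*R²)
N = 26 (N = 2*(2*(-2)² + 5) = 2*(2*4 + 5) = 2*(8 + 5) = 2*13 = 26)
((N + (-5 + 0)²*(-4)) - 121)² = ((26 + (-5 + 0)²*(-4)) - 121)² = ((26 + (-5)²*(-4)) - 121)² = ((26 + 25*(-4)) - 121)² = ((26 - 100) - 121)² = (-74 - 121)² = (-195)² = 38025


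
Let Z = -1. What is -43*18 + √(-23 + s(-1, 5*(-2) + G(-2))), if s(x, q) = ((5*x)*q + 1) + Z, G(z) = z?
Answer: -774 + √37 ≈ -767.92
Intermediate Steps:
s(x, q) = 5*q*x (s(x, q) = ((5*x)*q + 1) - 1 = (5*q*x + 1) - 1 = (1 + 5*q*x) - 1 = 5*q*x)
-43*18 + √(-23 + s(-1, 5*(-2) + G(-2))) = -43*18 + √(-23 + 5*(5*(-2) - 2)*(-1)) = -774 + √(-23 + 5*(-10 - 2)*(-1)) = -774 + √(-23 + 5*(-12)*(-1)) = -774 + √(-23 + 60) = -774 + √37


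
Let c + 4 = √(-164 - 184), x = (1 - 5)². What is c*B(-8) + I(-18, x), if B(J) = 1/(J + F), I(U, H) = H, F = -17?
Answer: 404/25 - 2*I*√87/25 ≈ 16.16 - 0.74619*I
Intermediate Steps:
x = 16 (x = (-4)² = 16)
c = -4 + 2*I*√87 (c = -4 + √(-164 - 184) = -4 + √(-348) = -4 + 2*I*√87 ≈ -4.0 + 18.655*I)
B(J) = 1/(-17 + J) (B(J) = 1/(J - 17) = 1/(-17 + J))
c*B(-8) + I(-18, x) = (-4 + 2*I*√87)/(-17 - 8) + 16 = (-4 + 2*I*√87)/(-25) + 16 = (-4 + 2*I*√87)*(-1/25) + 16 = (4/25 - 2*I*√87/25) + 16 = 404/25 - 2*I*√87/25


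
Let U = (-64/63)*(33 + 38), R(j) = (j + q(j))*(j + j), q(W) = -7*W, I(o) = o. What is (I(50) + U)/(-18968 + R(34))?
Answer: 697/1034460 ≈ 0.00067378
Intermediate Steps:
R(j) = -12*j² (R(j) = (j - 7*j)*(j + j) = (-6*j)*(2*j) = -12*j²)
U = -4544/63 (U = -64*1/63*71 = -64/63*71 = -4544/63 ≈ -72.127)
(I(50) + U)/(-18968 + R(34)) = (50 - 4544/63)/(-18968 - 12*34²) = -1394/(63*(-18968 - 12*1156)) = -1394/(63*(-18968 - 13872)) = -1394/63/(-32840) = -1394/63*(-1/32840) = 697/1034460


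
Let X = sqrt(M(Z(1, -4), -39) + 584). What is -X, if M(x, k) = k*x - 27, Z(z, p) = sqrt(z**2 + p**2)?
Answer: -sqrt(557 - 39*sqrt(17)) ≈ -19.905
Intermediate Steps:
Z(z, p) = sqrt(p**2 + z**2)
M(x, k) = -27 + k*x
X = sqrt(557 - 39*sqrt(17)) (X = sqrt((-27 - 39*sqrt((-4)**2 + 1**2)) + 584) = sqrt((-27 - 39*sqrt(16 + 1)) + 584) = sqrt((-27 - 39*sqrt(17)) + 584) = sqrt(557 - 39*sqrt(17)) ≈ 19.905)
-X = -sqrt(557 - 39*sqrt(17))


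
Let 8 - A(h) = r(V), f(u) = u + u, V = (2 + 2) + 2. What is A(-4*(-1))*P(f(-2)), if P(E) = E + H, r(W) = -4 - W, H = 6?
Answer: 36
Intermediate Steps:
V = 6 (V = 4 + 2 = 6)
f(u) = 2*u
A(h) = 18 (A(h) = 8 - (-4 - 1*6) = 8 - (-4 - 6) = 8 - 1*(-10) = 8 + 10 = 18)
P(E) = 6 + E (P(E) = E + 6 = 6 + E)
A(-4*(-1))*P(f(-2)) = 18*(6 + 2*(-2)) = 18*(6 - 4) = 18*2 = 36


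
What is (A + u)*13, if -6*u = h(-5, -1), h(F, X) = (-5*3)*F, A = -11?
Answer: -611/2 ≈ -305.50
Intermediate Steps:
h(F, X) = -15*F
u = -25/2 (u = -(-5)*(-5)/2 = -1/6*75 = -25/2 ≈ -12.500)
(A + u)*13 = (-11 - 25/2)*13 = -47/2*13 = -611/2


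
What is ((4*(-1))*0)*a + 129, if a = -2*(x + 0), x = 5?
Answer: 129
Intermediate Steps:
a = -10 (a = -2*(5 + 0) = -2*5 = -10)
((4*(-1))*0)*a + 129 = ((4*(-1))*0)*(-10) + 129 = -4*0*(-10) + 129 = 0*(-10) + 129 = 0 + 129 = 129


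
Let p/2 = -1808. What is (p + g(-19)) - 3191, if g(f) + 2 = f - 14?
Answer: -6842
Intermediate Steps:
p = -3616 (p = 2*(-1808) = -3616)
g(f) = -16 + f (g(f) = -2 + (f - 14) = -2 + (-14 + f) = -16 + f)
(p + g(-19)) - 3191 = (-3616 + (-16 - 19)) - 3191 = (-3616 - 35) - 3191 = -3651 - 3191 = -6842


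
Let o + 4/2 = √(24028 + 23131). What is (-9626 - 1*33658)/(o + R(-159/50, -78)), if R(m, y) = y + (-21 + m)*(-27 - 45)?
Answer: -6419017200/242109743 + 27052500*√47159/1694768201 ≈ -23.046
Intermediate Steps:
R(m, y) = 1512 + y - 72*m (R(m, y) = y + (-21 + m)*(-72) = y + (1512 - 72*m) = 1512 + y - 72*m)
o = -2 + √47159 (o = -2 + √(24028 + 23131) = -2 + √47159 ≈ 215.16)
(-9626 - 1*33658)/(o + R(-159/50, -78)) = (-9626 - 1*33658)/((-2 + √47159) + (1512 - 78 - (-11448)/50)) = (-9626 - 33658)/((-2 + √47159) + (1512 - 78 - (-11448)/50)) = -43284/((-2 + √47159) + (1512 - 78 - 72*(-159/50))) = -43284/((-2 + √47159) + (1512 - 78 + 5724/25)) = -43284/((-2 + √47159) + 41574/25) = -43284/(41524/25 + √47159)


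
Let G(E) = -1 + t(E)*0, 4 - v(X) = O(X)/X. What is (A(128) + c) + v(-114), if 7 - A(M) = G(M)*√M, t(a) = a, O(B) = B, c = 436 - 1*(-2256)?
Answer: 2702 + 8*√2 ≈ 2713.3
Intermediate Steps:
c = 2692 (c = 436 + 2256 = 2692)
v(X) = 3 (v(X) = 4 - X/X = 4 - 1*1 = 4 - 1 = 3)
G(E) = -1 (G(E) = -1 + E*0 = -1 + 0 = -1)
A(M) = 7 + √M (A(M) = 7 - (-1)*√M = 7 + √M)
(A(128) + c) + v(-114) = ((7 + √128) + 2692) + 3 = ((7 + 8*√2) + 2692) + 3 = (2699 + 8*√2) + 3 = 2702 + 8*√2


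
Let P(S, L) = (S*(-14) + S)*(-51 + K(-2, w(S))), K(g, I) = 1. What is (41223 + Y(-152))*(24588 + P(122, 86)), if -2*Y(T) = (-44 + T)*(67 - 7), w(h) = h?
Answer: 4893436464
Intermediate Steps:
Y(T) = 1320 - 30*T (Y(T) = -(-44 + T)*(67 - 7)/2 = -(-44 + T)*60/2 = -(-2640 + 60*T)/2 = 1320 - 30*T)
P(S, L) = 650*S (P(S, L) = (S*(-14) + S)*(-51 + 1) = (-14*S + S)*(-50) = -13*S*(-50) = 650*S)
(41223 + Y(-152))*(24588 + P(122, 86)) = (41223 + (1320 - 30*(-152)))*(24588 + 650*122) = (41223 + (1320 + 4560))*(24588 + 79300) = (41223 + 5880)*103888 = 47103*103888 = 4893436464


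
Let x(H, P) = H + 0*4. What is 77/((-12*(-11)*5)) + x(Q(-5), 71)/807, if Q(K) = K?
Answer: 1783/16140 ≈ 0.11047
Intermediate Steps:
x(H, P) = H (x(H, P) = H + 0 = H)
77/((-12*(-11)*5)) + x(Q(-5), 71)/807 = 77/((-12*(-11)*5)) - 5/807 = 77/((132*5)) - 5*1/807 = 77/660 - 5/807 = 77*(1/660) - 5/807 = 7/60 - 5/807 = 1783/16140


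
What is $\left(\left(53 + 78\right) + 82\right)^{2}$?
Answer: $45369$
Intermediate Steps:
$\left(\left(53 + 78\right) + 82\right)^{2} = \left(131 + 82\right)^{2} = 213^{2} = 45369$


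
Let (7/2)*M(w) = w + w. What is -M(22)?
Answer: -88/7 ≈ -12.571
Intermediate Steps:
M(w) = 4*w/7 (M(w) = 2*(w + w)/7 = 2*(2*w)/7 = 4*w/7)
-M(22) = -4*22/7 = -1*88/7 = -88/7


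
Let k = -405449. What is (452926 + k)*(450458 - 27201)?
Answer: 20094972589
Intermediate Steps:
(452926 + k)*(450458 - 27201) = (452926 - 405449)*(450458 - 27201) = 47477*423257 = 20094972589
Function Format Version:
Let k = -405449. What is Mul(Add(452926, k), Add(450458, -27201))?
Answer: 20094972589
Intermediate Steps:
Mul(Add(452926, k), Add(450458, -27201)) = Mul(Add(452926, -405449), Add(450458, -27201)) = Mul(47477, 423257) = 20094972589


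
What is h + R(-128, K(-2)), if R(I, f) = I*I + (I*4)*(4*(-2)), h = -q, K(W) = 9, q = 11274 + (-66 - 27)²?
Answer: 557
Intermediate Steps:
q = 19923 (q = 11274 + (-93)² = 11274 + 8649 = 19923)
h = -19923 (h = -1*19923 = -19923)
R(I, f) = I² - 32*I (R(I, f) = I² + (4*I)*(-8) = I² - 32*I)
h + R(-128, K(-2)) = -19923 - 128*(-32 - 128) = -19923 - 128*(-160) = -19923 + 20480 = 557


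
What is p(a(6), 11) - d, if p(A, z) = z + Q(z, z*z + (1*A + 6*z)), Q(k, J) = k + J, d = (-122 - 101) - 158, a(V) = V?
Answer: 596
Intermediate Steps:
d = -381 (d = -223 - 158 = -381)
Q(k, J) = J + k
p(A, z) = A + z**2 + 8*z (p(A, z) = z + ((z*z + (1*A + 6*z)) + z) = z + ((z**2 + (A + 6*z)) + z) = z + ((A + z**2 + 6*z) + z) = z + (A + z**2 + 7*z) = A + z**2 + 8*z)
p(a(6), 11) - d = (6 + 11**2 + 8*11) - 1*(-381) = (6 + 121 + 88) + 381 = 215 + 381 = 596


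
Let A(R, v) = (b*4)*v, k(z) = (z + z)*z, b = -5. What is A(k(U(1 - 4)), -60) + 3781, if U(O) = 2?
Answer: 4981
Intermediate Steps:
k(z) = 2*z² (k(z) = (2*z)*z = 2*z²)
A(R, v) = -20*v (A(R, v) = (-5*4)*v = -20*v)
A(k(U(1 - 4)), -60) + 3781 = -20*(-60) + 3781 = 1200 + 3781 = 4981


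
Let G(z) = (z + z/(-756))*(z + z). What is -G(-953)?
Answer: -685697795/378 ≈ -1.8140e+6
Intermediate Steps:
G(z) = 755*z²/378 (G(z) = (z + z*(-1/756))*(2*z) = (z - z/756)*(2*z) = (755*z/756)*(2*z) = 755*z²/378)
-G(-953) = -755*(-953)²/378 = -755*908209/378 = -1*685697795/378 = -685697795/378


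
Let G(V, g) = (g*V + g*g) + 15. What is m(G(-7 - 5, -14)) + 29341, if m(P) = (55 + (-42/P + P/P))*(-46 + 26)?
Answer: 10696599/379 ≈ 28223.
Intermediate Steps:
G(V, g) = 15 + g² + V*g (G(V, g) = (V*g + g²) + 15 = (g² + V*g) + 15 = 15 + g² + V*g)
m(P) = -1120 + 840/P (m(P) = (55 + (-42/P + 1))*(-20) = (55 + (1 - 42/P))*(-20) = (56 - 42/P)*(-20) = -1120 + 840/P)
m(G(-7 - 5, -14)) + 29341 = (-1120 + 840/(15 + (-14)² + (-7 - 5)*(-14))) + 29341 = (-1120 + 840/(15 + 196 - 12*(-14))) + 29341 = (-1120 + 840/(15 + 196 + 168)) + 29341 = (-1120 + 840/379) + 29341 = -423640/379 + 29341 = 10696599/379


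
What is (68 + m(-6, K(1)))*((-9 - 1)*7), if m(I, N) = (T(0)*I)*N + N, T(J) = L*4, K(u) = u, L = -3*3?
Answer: -19950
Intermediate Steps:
L = -9
T(J) = -36 (T(J) = -9*4 = -36)
m(I, N) = N - 36*I*N (m(I, N) = (-36*I)*N + N = -36*I*N + N = N - 36*I*N)
(68 + m(-6, K(1)))*((-9 - 1)*7) = (68 + 1*(1 - 36*(-6)))*((-9 - 1)*7) = (68 + 1*(1 + 216))*(-10*7) = (68 + 1*217)*(-70) = (68 + 217)*(-70) = 285*(-70) = -19950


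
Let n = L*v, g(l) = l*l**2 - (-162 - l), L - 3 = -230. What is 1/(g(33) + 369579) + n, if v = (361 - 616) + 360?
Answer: -9670121684/405711 ≈ -23835.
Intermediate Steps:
L = -227 (L = 3 - 230 = -227)
g(l) = 162 + l + l**3 (g(l) = l**3 + (162 + l) = 162 + l + l**3)
v = 105 (v = -255 + 360 = 105)
n = -23835 (n = -227*105 = -23835)
1/(g(33) + 369579) + n = 1/((162 + 33 + 33**3) + 369579) - 23835 = 1/((162 + 33 + 35937) + 369579) - 23835 = 1/(36132 + 369579) - 23835 = 1/405711 - 23835 = -9670121684/405711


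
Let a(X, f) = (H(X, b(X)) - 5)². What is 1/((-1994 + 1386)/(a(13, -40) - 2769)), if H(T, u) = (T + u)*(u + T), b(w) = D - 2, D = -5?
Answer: 113/38 ≈ 2.9737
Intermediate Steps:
b(w) = -7 (b(w) = -5 - 2 = -7)
H(T, u) = (T + u)² (H(T, u) = (T + u)*(T + u) = (T + u)²)
a(X, f) = (-5 + (-7 + X)²)² (a(X, f) = ((X - 7)² - 5)² = ((-7 + X)² - 5)² = (-5 + (-7 + X)²)²)
1/((-1994 + 1386)/(a(13, -40) - 2769)) = 1/((-1994 + 1386)/((-5 + (-7 + 13)²)² - 2769)) = 1/(-608/((-5 + 6²)² - 2769)) = 1/(-608/((-5 + 36)² - 2769)) = 1/(-608/(31² - 2769)) = 1/(-608/(961 - 2769)) = 1/(-608/(-1808)) = 1/(-608*(-1/1808)) = 1/(38/113) = 113/38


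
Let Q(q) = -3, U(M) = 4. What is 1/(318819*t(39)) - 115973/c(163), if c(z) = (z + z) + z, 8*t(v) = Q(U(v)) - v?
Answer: -258820771861/1091317437 ≈ -237.16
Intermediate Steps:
t(v) = -3/8 - v/8 (t(v) = (-3 - v)/8 = -3/8 - v/8)
c(z) = 3*z (c(z) = 2*z + z = 3*z)
1/(318819*t(39)) - 115973/c(163) = 1/(318819*(-3/8 - ⅛*39)) - 115973/(3*163) = 1/(318819*(-3/8 - 39/8)) - 115973/489 = 1/(318819*(-21/4)) - 115973*1/489 = (1/318819)*(-4/21) - 115973/489 = -4/6695199 - 115973/489 = -258820771861/1091317437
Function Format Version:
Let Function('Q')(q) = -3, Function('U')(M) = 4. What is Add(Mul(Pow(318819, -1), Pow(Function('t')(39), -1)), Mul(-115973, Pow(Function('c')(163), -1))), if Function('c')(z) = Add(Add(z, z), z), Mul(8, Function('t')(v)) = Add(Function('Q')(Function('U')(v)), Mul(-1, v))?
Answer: Rational(-258820771861, 1091317437) ≈ -237.16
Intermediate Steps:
Function('t')(v) = Add(Rational(-3, 8), Mul(Rational(-1, 8), v)) (Function('t')(v) = Mul(Rational(1, 8), Add(-3, Mul(-1, v))) = Add(Rational(-3, 8), Mul(Rational(-1, 8), v)))
Function('c')(z) = Mul(3, z) (Function('c')(z) = Add(Mul(2, z), z) = Mul(3, z))
Add(Mul(Pow(318819, -1), Pow(Function('t')(39), -1)), Mul(-115973, Pow(Function('c')(163), -1))) = Add(Mul(Pow(318819, -1), Pow(Add(Rational(-3, 8), Mul(Rational(-1, 8), 39)), -1)), Mul(-115973, Pow(Mul(3, 163), -1))) = Add(Mul(Rational(1, 318819), Pow(Add(Rational(-3, 8), Rational(-39, 8)), -1)), Mul(-115973, Pow(489, -1))) = Add(Mul(Rational(1, 318819), Pow(Rational(-21, 4), -1)), Mul(-115973, Rational(1, 489))) = Add(Mul(Rational(1, 318819), Rational(-4, 21)), Rational(-115973, 489)) = Add(Rational(-4, 6695199), Rational(-115973, 489)) = Rational(-258820771861, 1091317437)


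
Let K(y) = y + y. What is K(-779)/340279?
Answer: -1558/340279 ≈ -0.0045786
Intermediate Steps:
K(y) = 2*y
K(-779)/340279 = (2*(-779))/340279 = -1558*1/340279 = -1558/340279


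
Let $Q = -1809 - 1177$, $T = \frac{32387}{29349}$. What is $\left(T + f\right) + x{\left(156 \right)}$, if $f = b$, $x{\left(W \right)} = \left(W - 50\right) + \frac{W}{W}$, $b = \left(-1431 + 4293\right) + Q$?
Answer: $- \frac{466546}{29349} \approx -15.896$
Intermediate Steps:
$T = \frac{32387}{29349}$ ($T = 32387 \cdot \frac{1}{29349} = \frac{32387}{29349} \approx 1.1035$)
$Q = -2986$
$b = -124$ ($b = \left(-1431 + 4293\right) - 2986 = 2862 - 2986 = -124$)
$x{\left(W \right)} = -49 + W$ ($x{\left(W \right)} = \left(-50 + W\right) + 1 = -49 + W$)
$f = -124$
$\left(T + f\right) + x{\left(156 \right)} = \left(\frac{32387}{29349} - 124\right) + \left(-49 + 156\right) = - \frac{3606889}{29349} + 107 = - \frac{466546}{29349}$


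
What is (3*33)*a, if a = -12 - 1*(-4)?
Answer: -792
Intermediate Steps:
a = -8 (a = -12 + 4 = -8)
(3*33)*a = (3*33)*(-8) = 99*(-8) = -792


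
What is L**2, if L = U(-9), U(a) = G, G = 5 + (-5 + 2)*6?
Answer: 169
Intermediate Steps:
G = -13 (G = 5 - 3*6 = 5 - 18 = -13)
U(a) = -13
L = -13
L**2 = (-13)**2 = 169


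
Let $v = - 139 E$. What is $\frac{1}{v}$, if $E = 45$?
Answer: $- \frac{1}{6255} \approx -0.00015987$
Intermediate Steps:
$v = -6255$ ($v = \left(-139\right) 45 = -6255$)
$\frac{1}{v} = \frac{1}{-6255} = - \frac{1}{6255}$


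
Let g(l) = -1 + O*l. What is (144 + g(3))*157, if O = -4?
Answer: 20567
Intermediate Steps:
g(l) = -1 - 4*l
(144 + g(3))*157 = (144 + (-1 - 4*3))*157 = (144 + (-1 - 12))*157 = (144 - 13)*157 = 131*157 = 20567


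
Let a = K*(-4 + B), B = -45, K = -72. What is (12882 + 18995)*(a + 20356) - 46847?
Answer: 761303421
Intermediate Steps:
a = 3528 (a = -72*(-4 - 45) = -72*(-49) = 3528)
(12882 + 18995)*(a + 20356) - 46847 = (12882 + 18995)*(3528 + 20356) - 46847 = 31877*23884 - 46847 = 761350268 - 46847 = 761303421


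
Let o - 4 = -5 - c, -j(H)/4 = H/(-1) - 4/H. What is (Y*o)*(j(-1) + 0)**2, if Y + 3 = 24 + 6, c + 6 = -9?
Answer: 151200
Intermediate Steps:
c = -15 (c = -6 - 9 = -15)
j(H) = 4*H + 16/H (j(H) = -4*(H/(-1) - 4/H) = -4*(H*(-1) - 4/H) = -4*(-H - 4/H) = 4*H + 16/H)
Y = 27 (Y = -3 + (24 + 6) = -3 + 30 = 27)
o = 14 (o = 4 + (-5 - 1*(-15)) = 4 + (-5 + 15) = 4 + 10 = 14)
(Y*o)*(j(-1) + 0)**2 = (27*14)*((4*(-1) + 16/(-1)) + 0)**2 = 378*((-4 + 16*(-1)) + 0)**2 = 378*((-4 - 16) + 0)**2 = 378*(-20 + 0)**2 = 378*(-20)**2 = 378*400 = 151200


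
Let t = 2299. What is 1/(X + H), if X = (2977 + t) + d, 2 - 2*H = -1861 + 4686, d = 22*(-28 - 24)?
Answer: 2/5441 ≈ 0.00036758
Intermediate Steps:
d = -1144 (d = 22*(-52) = -1144)
H = -2823/2 (H = 1 - (-1861 + 4686)/2 = 1 - 1/2*2825 = 1 - 2825/2 = -2823/2 ≈ -1411.5)
X = 4132 (X = (2977 + 2299) - 1144 = 5276 - 1144 = 4132)
1/(X + H) = 1/(4132 - 2823/2) = 1/(5441/2) = 2/5441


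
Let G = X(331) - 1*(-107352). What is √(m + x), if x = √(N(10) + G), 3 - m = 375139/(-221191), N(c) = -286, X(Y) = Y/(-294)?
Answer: √(405285607929888 + 2054869256202*√188862438)/9290022 ≈ 18.218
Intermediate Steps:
X(Y) = -Y/294 (X(Y) = Y*(-1/294) = -Y/294)
m = 1038712/221191 (m = 3 - 375139/(-221191) = 3 - 375139*(-1)/221191 = 3 - 1*(-375139/221191) = 3 + 375139/221191 = 1038712/221191 ≈ 4.6960)
G = 31561157/294 (G = -1/294*331 - 1*(-107352) = -331/294 + 107352 = 31561157/294 ≈ 1.0735e+5)
x = √188862438/42 (x = √(-286 + 31561157/294) = √(31477073/294) = √188862438/42 ≈ 327.21)
√(m + x) = √(1038712/221191 + √188862438/42)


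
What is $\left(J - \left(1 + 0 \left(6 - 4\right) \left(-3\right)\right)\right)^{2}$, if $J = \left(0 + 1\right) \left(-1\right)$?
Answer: $4$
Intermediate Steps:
$J = -1$ ($J = 1 \left(-1\right) = -1$)
$\left(J - \left(1 + 0 \left(6 - 4\right) \left(-3\right)\right)\right)^{2} = \left(-1 - \left(1 + 0 \left(6 - 4\right) \left(-3\right)\right)\right)^{2} = \left(-1 - \left(1 + 0 \cdot 2 \left(-3\right)\right)\right)^{2} = \left(-1 + \left(-1 + 0 \left(-6\right)\right)\right)^{2} = \left(-1 + \left(-1 + 0\right)\right)^{2} = \left(-1 - 1\right)^{2} = \left(-2\right)^{2} = 4$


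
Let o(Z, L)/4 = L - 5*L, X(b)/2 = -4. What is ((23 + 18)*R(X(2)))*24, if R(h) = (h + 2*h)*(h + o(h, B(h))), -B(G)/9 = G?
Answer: 27394560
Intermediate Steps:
X(b) = -8 (X(b) = 2*(-4) = -8)
B(G) = -9*G
o(Z, L) = -16*L (o(Z, L) = 4*(L - 5*L) = 4*(-4*L) = -16*L)
R(h) = 435*h² (R(h) = (h + 2*h)*(h - (-144)*h) = (3*h)*(h + 144*h) = (3*h)*(145*h) = 435*h²)
((23 + 18)*R(X(2)))*24 = ((23 + 18)*(435*(-8)²))*24 = (41*(435*64))*24 = (41*27840)*24 = 1141440*24 = 27394560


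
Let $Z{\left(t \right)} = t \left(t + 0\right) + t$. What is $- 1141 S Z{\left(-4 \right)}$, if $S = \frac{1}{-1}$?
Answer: $13692$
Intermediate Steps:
$Z{\left(t \right)} = t + t^{2}$ ($Z{\left(t \right)} = t t + t = t^{2} + t = t + t^{2}$)
$S = -1$
$- 1141 S Z{\left(-4 \right)} = - 1141 \left(- \left(-4\right) \left(1 - 4\right)\right) = - 1141 \left(- \left(-4\right) \left(-3\right)\right) = - 1141 \left(\left(-1\right) 12\right) = \left(-1141\right) \left(-12\right) = 13692$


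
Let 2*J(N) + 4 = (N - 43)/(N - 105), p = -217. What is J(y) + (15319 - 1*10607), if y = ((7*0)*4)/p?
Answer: 989143/210 ≈ 4710.2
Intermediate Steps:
y = 0 (y = ((7*0)*4)/(-217) = (0*4)*(-1/217) = 0*(-1/217) = 0)
J(N) = -2 + (-43 + N)/(2*(-105 + N)) (J(N) = -2 + ((N - 43)/(N - 105))/2 = -2 + ((-43 + N)/(-105 + N))/2 = -2 + (-43 + N)/(2*(-105 + N)))
J(y) + (15319 - 1*10607) = (377 - 3*0)/(2*(-105 + 0)) + (15319 - 1*10607) = (1/2)*(377 + 0)/(-105) + (15319 - 10607) = (1/2)*(-1/105)*377 + 4712 = -377/210 + 4712 = 989143/210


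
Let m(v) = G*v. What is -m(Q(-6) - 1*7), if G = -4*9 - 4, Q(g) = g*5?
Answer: -1480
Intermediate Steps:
Q(g) = 5*g
G = -40 (G = -36 - 4 = -40)
m(v) = -40*v
-m(Q(-6) - 1*7) = -(-40)*(5*(-6) - 1*7) = -(-40)*(-30 - 7) = -(-40)*(-37) = -1*1480 = -1480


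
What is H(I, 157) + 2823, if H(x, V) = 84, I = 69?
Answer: 2907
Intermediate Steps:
H(I, 157) + 2823 = 84 + 2823 = 2907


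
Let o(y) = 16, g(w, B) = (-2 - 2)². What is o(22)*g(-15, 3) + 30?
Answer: 286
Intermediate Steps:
g(w, B) = 16 (g(w, B) = (-4)² = 16)
o(22)*g(-15, 3) + 30 = 16*16 + 30 = 256 + 30 = 286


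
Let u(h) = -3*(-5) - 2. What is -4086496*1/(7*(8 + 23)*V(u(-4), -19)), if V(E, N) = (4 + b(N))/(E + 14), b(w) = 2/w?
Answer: -1048186224/8029 ≈ -1.3055e+5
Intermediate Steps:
u(h) = 13 (u(h) = 15 - 2 = 13)
V(E, N) = (4 + 2/N)/(14 + E) (V(E, N) = (4 + 2/N)/(E + 14) = (4 + 2/N)/(14 + E))
-4086496*1/(7*(8 + 23)*V(u(-4), -19)) = -4086496*(-19*(14 + 13)/(14*(1 + 2*(-19))*(8 + 23))) = -4086496*(-513/(434*(1 - 38))) = -4086496/((2*(-1/19)*(1/27)*(-37))*217) = -4086496/((74/513)*217) = -4086496/16058/513 = -4086496*513/16058 = -1048186224/8029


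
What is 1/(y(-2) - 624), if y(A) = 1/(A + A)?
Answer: -4/2497 ≈ -0.0016019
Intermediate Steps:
y(A) = 1/(2*A)
1/(y(-2) - 624) = 1/((½)/(-2) - 624) = 1/((½)*(-½) - 624) = 1/(-¼ - 624) = 1/(-2497/4) = -4/2497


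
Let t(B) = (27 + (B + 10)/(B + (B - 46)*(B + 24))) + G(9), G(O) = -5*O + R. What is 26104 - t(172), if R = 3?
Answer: 324763555/12434 ≈ 26119.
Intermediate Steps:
G(O) = 3 - 5*O (G(O) = -5*O + 3 = 3 - 5*O)
t(B) = -15 + (10 + B)/(B + (-46 + B)*(24 + B)) (t(B) = (27 + (B + 10)/(B + (B - 46)*(B + 24))) + (3 - 5*9) = (27 + (10 + B)/(B + (-46 + B)*(24 + B))) + (3 - 45) = (27 + (10 + B)/(B + (-46 + B)*(24 + B))) - 42 = -15 + (10 + B)/(B + (-46 + B)*(24 + B)))
26104 - t(172) = 26104 - (-16570 - 316*172 + 15*172²)/(1104 - 1*172² + 21*172) = 26104 - (-16570 - 54352 + 15*29584)/(1104 - 1*29584 + 3612) = 26104 - (-16570 - 54352 + 443760)/(1104 - 29584 + 3612) = 26104 - 372838/(-24868) = 26104 - (-1)*372838/24868 = 26104 - 1*(-186419/12434) = 26104 + 186419/12434 = 324763555/12434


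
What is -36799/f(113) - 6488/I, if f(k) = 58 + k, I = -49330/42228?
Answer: 22517237737/4217715 ≈ 5338.7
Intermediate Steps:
I = -24665/21114 (I = -49330*1/42228 = -24665/21114 ≈ -1.1682)
-36799/f(113) - 6488/I = -36799/(58 + 113) - 6488/(-24665/21114) = -36799/171 - 6488*(-21114/24665) = -36799*1/171 + 136987632/24665 = -36799/171 + 136987632/24665 = 22517237737/4217715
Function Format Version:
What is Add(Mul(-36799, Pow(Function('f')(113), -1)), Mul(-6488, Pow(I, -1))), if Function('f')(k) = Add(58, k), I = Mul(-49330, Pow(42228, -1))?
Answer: Rational(22517237737, 4217715) ≈ 5338.7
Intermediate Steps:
I = Rational(-24665, 21114) (I = Mul(-49330, Rational(1, 42228)) = Rational(-24665, 21114) ≈ -1.1682)
Add(Mul(-36799, Pow(Function('f')(113), -1)), Mul(-6488, Pow(I, -1))) = Add(Mul(-36799, Pow(Add(58, 113), -1)), Mul(-6488, Pow(Rational(-24665, 21114), -1))) = Add(Mul(-36799, Pow(171, -1)), Mul(-6488, Rational(-21114, 24665))) = Add(Mul(-36799, Rational(1, 171)), Rational(136987632, 24665)) = Add(Rational(-36799, 171), Rational(136987632, 24665)) = Rational(22517237737, 4217715)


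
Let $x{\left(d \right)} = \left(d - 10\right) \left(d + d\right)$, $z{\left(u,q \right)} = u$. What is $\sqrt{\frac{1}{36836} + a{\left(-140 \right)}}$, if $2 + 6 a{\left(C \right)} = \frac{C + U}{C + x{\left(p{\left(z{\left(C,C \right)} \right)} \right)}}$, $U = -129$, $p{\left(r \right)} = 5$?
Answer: $\frac{i \sqrt{298008857490}}{1749710} \approx 0.312 i$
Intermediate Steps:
$x{\left(d \right)} = 2 d \left(-10 + d\right)$ ($x{\left(d \right)} = \left(-10 + d\right) 2 d = 2 d \left(-10 + d\right)$)
$a{\left(C \right)} = - \frac{1}{3} + \frac{-129 + C}{6 \left(-50 + C\right)}$ ($a{\left(C \right)} = - \frac{1}{3} + \frac{\left(C - 129\right) \frac{1}{C + 2 \cdot 5 \left(-10 + 5\right)}}{6} = - \frac{1}{3} + \frac{\left(-129 + C\right) \frac{1}{C + 2 \cdot 5 \left(-5\right)}}{6} = - \frac{1}{3} + \frac{\left(-129 + C\right) \frac{1}{C - 50}}{6} = - \frac{1}{3} + \frac{\left(-129 + C\right) \frac{1}{-50 + C}}{6} = - \frac{1}{3} + \frac{\frac{1}{-50 + C} \left(-129 + C\right)}{6} = - \frac{1}{3} + \frac{-129 + C}{6 \left(-50 + C\right)}$)
$\sqrt{\frac{1}{36836} + a{\left(-140 \right)}} = \sqrt{\frac{1}{36836} + \frac{-29 - -140}{6 \left(-50 - 140\right)}} = \sqrt{\frac{1}{36836} + \frac{-29 + 140}{6 \left(-190\right)}} = \sqrt{\frac{1}{36836} + \frac{1}{6} \left(- \frac{1}{190}\right) 111} = \sqrt{\frac{1}{36836} - \frac{37}{380}} = \sqrt{- \frac{170319}{1749710}} = \frac{i \sqrt{298008857490}}{1749710}$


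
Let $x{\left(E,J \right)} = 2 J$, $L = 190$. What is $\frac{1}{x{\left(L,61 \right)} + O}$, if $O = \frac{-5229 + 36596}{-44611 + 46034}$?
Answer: $\frac{1423}{204973} \approx 0.0069424$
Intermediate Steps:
$O = \frac{31367}{1423} \approx 22.043$
$\frac{1}{x{\left(L,61 \right)} + O} = \frac{1}{2 \cdot 61 + \frac{31367}{1423}} = \frac{1}{122 + \frac{31367}{1423}} = \frac{1}{\frac{204973}{1423}} = \frac{1423}{204973}$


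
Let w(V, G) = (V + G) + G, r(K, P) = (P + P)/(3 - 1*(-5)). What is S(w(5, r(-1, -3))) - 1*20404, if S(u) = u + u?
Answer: -20397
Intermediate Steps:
r(K, P) = P/4 (r(K, P) = (2*P)/(3 + 5) = (2*P)/8 = (2*P)*(⅛) = P/4)
w(V, G) = V + 2*G (w(V, G) = (G + V) + G = V + 2*G)
S(u) = 2*u
S(w(5, r(-1, -3))) - 1*20404 = 2*(5 + 2*((¼)*(-3))) - 1*20404 = 2*(5 + 2*(-¾)) - 20404 = 2*(5 - 3/2) - 20404 = 2*(7/2) - 20404 = 7 - 20404 = -20397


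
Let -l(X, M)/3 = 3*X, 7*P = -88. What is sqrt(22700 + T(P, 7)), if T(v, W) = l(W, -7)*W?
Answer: sqrt(22259) ≈ 149.19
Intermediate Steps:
P = -88/7 (P = (1/7)*(-88) = -88/7 ≈ -12.571)
l(X, M) = -9*X
T(v, W) = -9*W**2 (T(v, W) = (-9*W)*W = -9*W**2)
sqrt(22700 + T(P, 7)) = sqrt(22700 - 9*7**2) = sqrt(22700 - 9*49) = sqrt(22700 - 441) = sqrt(22259)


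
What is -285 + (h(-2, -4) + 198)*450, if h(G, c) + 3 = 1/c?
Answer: 174705/2 ≈ 87353.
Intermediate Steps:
h(G, c) = -3 + 1/c
-285 + (h(-2, -4) + 198)*450 = -285 + ((-3 + 1/(-4)) + 198)*450 = -285 + ((-3 - ¼) + 198)*450 = -285 + (-13/4 + 198)*450 = -285 + (779/4)*450 = -285 + 175275/2 = 174705/2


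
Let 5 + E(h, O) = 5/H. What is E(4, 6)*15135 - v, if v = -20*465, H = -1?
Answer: -142050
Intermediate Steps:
E(h, O) = -10 (E(h, O) = -5 + 5/(-1) = -5 + 5*(-1) = -5 - 5 = -10)
v = -9300
E(4, 6)*15135 - v = -10*15135 - 1*(-9300) = -151350 + 9300 = -142050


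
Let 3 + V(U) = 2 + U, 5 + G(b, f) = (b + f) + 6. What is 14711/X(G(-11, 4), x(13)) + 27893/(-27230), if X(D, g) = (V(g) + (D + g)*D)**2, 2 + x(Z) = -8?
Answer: 39810721/39347350 ≈ 1.0118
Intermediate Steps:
G(b, f) = 1 + b + f (G(b, f) = -5 + ((b + f) + 6) = -5 + (6 + b + f) = 1 + b + f)
x(Z) = -10 (x(Z) = -2 - 8 = -10)
V(U) = -1 + U (V(U) = -3 + (2 + U) = -1 + U)
X(D, g) = (-1 + g + D*(D + g))**2 (X(D, g) = ((-1 + g) + (D + g)*D)**2 = ((-1 + g) + D*(D + g))**2 = (-1 + g + D*(D + g))**2)
14711/X(G(-11, 4), x(13)) + 27893/(-27230) = 14711/((-1 - 10 + (1 - 11 + 4)**2 + (1 - 11 + 4)*(-10))**2) + 27893/(-27230) = 14711/((-1 - 10 + (-6)**2 - 6*(-10))**2) + 27893*(-1/27230) = 14711/((-1 - 10 + 36 + 60)**2) - 27893/27230 = 14711/(85**2) - 27893/27230 = 14711/7225 - 27893/27230 = 39810721/39347350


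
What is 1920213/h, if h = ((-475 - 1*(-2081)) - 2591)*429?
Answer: -640071/140855 ≈ -4.5442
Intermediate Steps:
h = -422565 (h = ((-475 + 2081) - 2591)*429 = (1606 - 2591)*429 = -985*429 = -422565)
1920213/h = 1920213/(-422565) = 1920213*(-1/422565) = -640071/140855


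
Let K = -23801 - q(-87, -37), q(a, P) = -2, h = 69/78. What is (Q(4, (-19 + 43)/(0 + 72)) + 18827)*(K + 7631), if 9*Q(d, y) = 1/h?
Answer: -63010172120/207 ≈ -3.0440e+8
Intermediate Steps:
h = 23/26 (h = 69*(1/78) = 23/26 ≈ 0.88461)
Q(d, y) = 26/207 (Q(d, y) = 1/(9*(23/26)) = (1/9)*(26/23) = 26/207)
K = -23799 (K = -23801 - 1*(-2) = -23801 + 2 = -23799)
(Q(4, (-19 + 43)/(0 + 72)) + 18827)*(K + 7631) = (26/207 + 18827)*(-23799 + 7631) = (3897215/207)*(-16168) = -63010172120/207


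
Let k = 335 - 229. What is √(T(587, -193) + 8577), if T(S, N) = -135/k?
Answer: 3*√10706318/106 ≈ 92.605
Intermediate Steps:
k = 106
T(S, N) = -135/106
√(T(587, -193) + 8577) = √(-135/106 + 8577) = √(909027/106) = 3*√10706318/106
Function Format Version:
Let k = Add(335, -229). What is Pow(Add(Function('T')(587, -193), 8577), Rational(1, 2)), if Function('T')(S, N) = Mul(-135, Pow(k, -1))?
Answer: Mul(Rational(3, 106), Pow(10706318, Rational(1, 2))) ≈ 92.605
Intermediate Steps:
k = 106
Function('T')(S, N) = Rational(-135, 106) (Function('T')(S, N) = Mul(-135, Pow(106, -1)) = Mul(-135, Rational(1, 106)) = Rational(-135, 106))
Pow(Add(Function('T')(587, -193), 8577), Rational(1, 2)) = Pow(Add(Rational(-135, 106), 8577), Rational(1, 2)) = Pow(Rational(909027, 106), Rational(1, 2)) = Mul(Rational(3, 106), Pow(10706318, Rational(1, 2)))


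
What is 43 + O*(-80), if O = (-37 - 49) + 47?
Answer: 3163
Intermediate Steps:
O = -39 (O = -86 + 47 = -39)
43 + O*(-80) = 43 - 39*(-80) = 43 + 3120 = 3163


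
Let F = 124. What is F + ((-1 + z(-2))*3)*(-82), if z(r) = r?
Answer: 862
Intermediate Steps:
F + ((-1 + z(-2))*3)*(-82) = 124 + ((-1 - 2)*3)*(-82) = 124 - 3*3*(-82) = 124 - 9*(-82) = 124 + 738 = 862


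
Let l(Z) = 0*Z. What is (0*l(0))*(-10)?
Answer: 0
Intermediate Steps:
l(Z) = 0
(0*l(0))*(-10) = (0*0)*(-10) = 0*(-10) = 0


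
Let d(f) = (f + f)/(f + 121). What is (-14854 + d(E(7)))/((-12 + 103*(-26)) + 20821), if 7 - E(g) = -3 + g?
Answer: -920945/1124122 ≈ -0.81926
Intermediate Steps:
E(g) = 10 - g (E(g) = 7 - (-3 + g) = 7 + (3 - g) = 10 - g)
d(f) = 2*f/(121 + f) (d(f) = (2*f)/(121 + f) = 2*f/(121 + f))
(-14854 + d(E(7)))/((-12 + 103*(-26)) + 20821) = (-14854 + 2*(10 - 1*7)/(121 + (10 - 1*7)))/((-12 + 103*(-26)) + 20821) = (-14854 + 2*(10 - 7)/(121 + (10 - 7)))/((-12 - 2678) + 20821) = (-14854 + 2*3/(121 + 3))/(-2690 + 20821) = (-14854 + 2*3/124)/18131 = (-14854 + 2*3*(1/124))*(1/18131) = (-14854 + 3/62)*(1/18131) = -920945/62*1/18131 = -920945/1124122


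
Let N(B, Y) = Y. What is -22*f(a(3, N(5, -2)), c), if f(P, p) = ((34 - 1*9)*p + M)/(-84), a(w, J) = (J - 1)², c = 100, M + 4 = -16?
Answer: 13640/21 ≈ 649.52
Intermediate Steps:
M = -20 (M = -4 - 16 = -20)
a(w, J) = (-1 + J)²
f(P, p) = 5/21 - 25*p/84 (f(P, p) = ((34 - 1*9)*p - 20)/(-84) = ((34 - 9)*p - 20)*(-1/84) = (25*p - 20)*(-1/84) = (-20 + 25*p)*(-1/84) = 5/21 - 25*p/84)
-22*f(a(3, N(5, -2)), c) = -22*(5/21 - 25/84*100) = -22*(5/21 - 625/21) = -22*(-620/21) = 13640/21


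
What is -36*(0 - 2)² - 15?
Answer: -159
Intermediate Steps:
-36*(0 - 2)² - 15 = -36*(-2)² - 15 = -36*4 - 15 = -144 - 15 = -159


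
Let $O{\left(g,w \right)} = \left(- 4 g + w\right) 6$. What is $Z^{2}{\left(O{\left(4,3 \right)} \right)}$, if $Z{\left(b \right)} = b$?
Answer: $6084$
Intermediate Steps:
$O{\left(g,w \right)} = - 24 g + 6 w$ ($O{\left(g,w \right)} = \left(w - 4 g\right) 6 = - 24 g + 6 w$)
$Z^{2}{\left(O{\left(4,3 \right)} \right)} = \left(\left(-24\right) 4 + 6 \cdot 3\right)^{2} = \left(-96 + 18\right)^{2} = \left(-78\right)^{2} = 6084$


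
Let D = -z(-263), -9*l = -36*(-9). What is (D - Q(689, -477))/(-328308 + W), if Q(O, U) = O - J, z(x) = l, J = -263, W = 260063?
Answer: 916/68245 ≈ 0.013422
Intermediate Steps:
l = -36 (l = -(-4)*(-9) = -1/9*324 = -36)
z(x) = -36
Q(O, U) = 263 + O (Q(O, U) = O - 1*(-263) = O + 263 = 263 + O)
D = 36 (D = -1*(-36) = 36)
(D - Q(689, -477))/(-328308 + W) = (36 - (263 + 689))/(-328308 + 260063) = (36 - 1*952)/(-68245) = (36 - 952)*(-1/68245) = -916*(-1/68245) = 916/68245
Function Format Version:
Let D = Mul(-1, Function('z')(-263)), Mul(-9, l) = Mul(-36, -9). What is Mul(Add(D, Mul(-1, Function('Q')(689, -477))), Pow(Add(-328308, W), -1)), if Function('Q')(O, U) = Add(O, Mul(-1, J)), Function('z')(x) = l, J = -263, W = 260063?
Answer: Rational(916, 68245) ≈ 0.013422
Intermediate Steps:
l = -36 (l = Mul(Rational(-1, 9), Mul(-36, -9)) = Mul(Rational(-1, 9), 324) = -36)
Function('z')(x) = -36
Function('Q')(O, U) = Add(263, O) (Function('Q')(O, U) = Add(O, Mul(-1, -263)) = Add(O, 263) = Add(263, O))
D = 36 (D = Mul(-1, -36) = 36)
Mul(Add(D, Mul(-1, Function('Q')(689, -477))), Pow(Add(-328308, W), -1)) = Mul(Add(36, Mul(-1, Add(263, 689))), Pow(Add(-328308, 260063), -1)) = Mul(Add(36, Mul(-1, 952)), Pow(-68245, -1)) = Mul(Add(36, -952), Rational(-1, 68245)) = Mul(-916, Rational(-1, 68245)) = Rational(916, 68245)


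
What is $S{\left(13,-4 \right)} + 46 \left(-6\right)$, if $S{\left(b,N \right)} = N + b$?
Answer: $-267$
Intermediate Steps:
$S{\left(13,-4 \right)} + 46 \left(-6\right) = \left(-4 + 13\right) + 46 \left(-6\right) = 9 - 276 = -267$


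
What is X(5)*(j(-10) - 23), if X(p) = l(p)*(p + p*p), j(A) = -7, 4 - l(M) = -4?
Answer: -7200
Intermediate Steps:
l(M) = 8 (l(M) = 4 - 1*(-4) = 4 + 4 = 8)
X(p) = 8*p + 8*p² (X(p) = 8*(p + p*p) = 8*(p + p²) = 8*p + 8*p²)
X(5)*(j(-10) - 23) = (8*5*(1 + 5))*(-7 - 23) = (8*5*6)*(-30) = 240*(-30) = -7200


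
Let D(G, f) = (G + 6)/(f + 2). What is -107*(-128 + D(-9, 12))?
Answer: 192065/14 ≈ 13719.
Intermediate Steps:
D(G, f) = (6 + G)/(2 + f)
-107*(-128 + D(-9, 12)) = -107*(-128 + (6 - 9)/(2 + 12)) = -107*(-128 - 3/14) = -107*(-1795/14) = 192065/14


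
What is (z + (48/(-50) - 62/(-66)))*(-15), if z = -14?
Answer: 11567/55 ≈ 210.31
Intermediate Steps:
(z + (48/(-50) - 62/(-66)))*(-15) = (-14 + (48/(-50) - 62/(-66)))*(-15) = (-14 + (48*(-1/50) - 62*(-1/66)))*(-15) = (-14 + (-24/25 + 31/33))*(-15) = (-14 - 17/825)*(-15) = -11567/825*(-15) = 11567/55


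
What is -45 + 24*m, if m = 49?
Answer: 1131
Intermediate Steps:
-45 + 24*m = -45 + 24*49 = -45 + 1176 = 1131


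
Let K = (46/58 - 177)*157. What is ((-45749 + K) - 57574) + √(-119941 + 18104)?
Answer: -3798637/29 + I*√101837 ≈ -1.3099e+5 + 319.12*I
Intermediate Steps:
K = -802270/29 (K = (46*(1/58) - 177)*157 = (23/29 - 177)*157 = -5110/29*157 = -802270/29 ≈ -27664.)
((-45749 + K) - 57574) + √(-119941 + 18104) = ((-45749 - 802270/29) - 57574) + √(-119941 + 18104) = (-2128991/29 - 57574) + √(-101837) = -3798637/29 + I*√101837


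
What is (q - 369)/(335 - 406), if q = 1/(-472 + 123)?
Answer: 128782/24779 ≈ 5.1972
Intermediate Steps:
q = -1/349 (q = 1/(-349) = -1/349 ≈ -0.0028653)
(q - 369)/(335 - 406) = (-1/349 - 369)/(335 - 406) = -128782/349/(-71) = -128782/349*(-1/71) = 128782/24779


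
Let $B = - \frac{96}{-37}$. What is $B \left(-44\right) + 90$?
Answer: $- \frac{894}{37} \approx -24.162$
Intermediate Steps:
$B = \frac{96}{37}$ ($B = \left(-96\right) \left(- \frac{1}{37}\right) = \frac{96}{37} \approx 2.5946$)
$B \left(-44\right) + 90 = \frac{96}{37} \left(-44\right) + 90 = - \frac{4224}{37} + 90 = - \frac{894}{37}$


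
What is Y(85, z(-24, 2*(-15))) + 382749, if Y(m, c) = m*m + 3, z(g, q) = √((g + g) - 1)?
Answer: 389977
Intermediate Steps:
z(g, q) = √(-1 + 2*g) (z(g, q) = √(2*g - 1) = √(-1 + 2*g))
Y(m, c) = 3 + m² (Y(m, c) = m² + 3 = 3 + m²)
Y(85, z(-24, 2*(-15))) + 382749 = (3 + 85²) + 382749 = (3 + 7225) + 382749 = 7228 + 382749 = 389977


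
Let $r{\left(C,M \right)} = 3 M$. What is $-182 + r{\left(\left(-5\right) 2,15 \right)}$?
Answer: $-137$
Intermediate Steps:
$-182 + r{\left(\left(-5\right) 2,15 \right)} = -182 + 3 \cdot 15 = -182 + 45 = -137$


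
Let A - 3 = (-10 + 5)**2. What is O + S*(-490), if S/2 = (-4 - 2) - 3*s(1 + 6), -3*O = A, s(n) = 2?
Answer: 35252/3 ≈ 11751.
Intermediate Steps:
A = 28 (A = 3 + (-10 + 5)**2 = 3 + (-5)**2 = 3 + 25 = 28)
O = -28/3 (O = -1/3*28 = -28/3 ≈ -9.3333)
S = -24 (S = 2*((-4 - 2) - 3*2) = 2*(-6 - 6) = 2*(-12) = -24)
O + S*(-490) = -28/3 - 24*(-490) = -28/3 + 11760 = 35252/3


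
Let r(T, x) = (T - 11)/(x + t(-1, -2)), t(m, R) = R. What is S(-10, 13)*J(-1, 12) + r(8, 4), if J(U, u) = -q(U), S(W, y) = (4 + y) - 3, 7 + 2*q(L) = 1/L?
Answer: 109/2 ≈ 54.500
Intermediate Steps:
q(L) = -7/2 + 1/(2*L)
S(W, y) = 1 + y
J(U, u) = -(1 - 7*U)/(2*U)
r(T, x) = (-11 + T)/(-2 + x) (r(T, x) = (T - 11)/(x - 2) = (-11 + T)/(-2 + x))
S(-10, 13)*J(-1, 12) + r(8, 4) = (1 + 13)*((½)*(-1 + 7*(-1))/(-1)) + (-11 + 8)/(-2 + 4) = 14*((½)*(-1)*(-1 - 7)) - 3/2 = 14*((½)*(-1)*(-8)) + (½)*(-3) = 14*4 - 3/2 = 56 - 3/2 = 109/2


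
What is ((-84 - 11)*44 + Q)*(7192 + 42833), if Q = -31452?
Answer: -1782490800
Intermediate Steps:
((-84 - 11)*44 + Q)*(7192 + 42833) = ((-84 - 11)*44 - 31452)*(7192 + 42833) = (-95*44 - 31452)*50025 = (-4180 - 31452)*50025 = -35632*50025 = -1782490800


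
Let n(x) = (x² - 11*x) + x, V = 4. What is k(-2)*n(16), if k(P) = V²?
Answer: 1536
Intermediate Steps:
n(x) = x² - 10*x
k(P) = 16 (k(P) = 4² = 16)
k(-2)*n(16) = 16*(16*(-10 + 16)) = 16*(16*6) = 16*96 = 1536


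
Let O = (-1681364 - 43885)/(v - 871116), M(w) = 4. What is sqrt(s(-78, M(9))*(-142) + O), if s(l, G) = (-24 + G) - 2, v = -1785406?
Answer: sqrt(22050992104299994)/2656522 ≈ 55.899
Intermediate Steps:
s(l, G) = -26 + G
O = 1725249/2656522 (O = (-1681364 - 43885)/(-1785406 - 871116) = -1725249/(-2656522) = -1725249*(-1/2656522) = 1725249/2656522 ≈ 0.64944)
sqrt(s(-78, M(9))*(-142) + O) = sqrt((-26 + 4)*(-142) + 1725249/2656522) = sqrt(-22*(-142) + 1725249/2656522) = sqrt(3124 + 1725249/2656522) = sqrt(8300699977/2656522) = sqrt(22050992104299994)/2656522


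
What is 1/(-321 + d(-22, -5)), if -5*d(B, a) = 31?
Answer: -5/1636 ≈ -0.0030562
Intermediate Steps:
d(B, a) = -31/5 (d(B, a) = -⅕*31 = -31/5)
1/(-321 + d(-22, -5)) = 1/(-321 - 31/5) = 1/(-1636/5) = -5/1636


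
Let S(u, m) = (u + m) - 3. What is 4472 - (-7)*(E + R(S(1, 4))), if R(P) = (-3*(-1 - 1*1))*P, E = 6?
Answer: 4598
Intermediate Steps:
S(u, m) = -3 + m + u (S(u, m) = (m + u) - 3 = -3 + m + u)
R(P) = 6*P (R(P) = (-3*(-1 - 1))*P = (-3*(-2))*P = 6*P)
4472 - (-7)*(E + R(S(1, 4))) = 4472 - (-7)*(6 + 6*(-3 + 4 + 1)) = 4472 - (-7)*(6 + 6*2) = 4472 - (-7)*(6 + 12) = 4472 - (-7)*18 = 4472 - 1*(-126) = 4472 + 126 = 4598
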